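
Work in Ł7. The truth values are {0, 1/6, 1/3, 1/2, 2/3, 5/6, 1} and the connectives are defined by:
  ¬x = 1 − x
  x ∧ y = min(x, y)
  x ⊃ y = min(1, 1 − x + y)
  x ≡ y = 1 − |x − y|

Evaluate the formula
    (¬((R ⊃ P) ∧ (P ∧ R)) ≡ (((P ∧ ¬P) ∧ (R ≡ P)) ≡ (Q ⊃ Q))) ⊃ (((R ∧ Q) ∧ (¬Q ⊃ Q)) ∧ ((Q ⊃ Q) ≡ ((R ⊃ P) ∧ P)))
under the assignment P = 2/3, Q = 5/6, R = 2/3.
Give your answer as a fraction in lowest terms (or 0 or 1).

R ⊃ P = 2/3 ⊃ 2/3 = 1
P ∧ R = 2/3 ∧ 2/3 = 2/3
(R ⊃ P) ∧ (P ∧ R) = 1 ∧ 2/3 = 2/3
¬((R ⊃ P) ∧ (P ∧ R)) = ¬2/3 = 1/3
¬P = ¬2/3 = 1/3
P ∧ ¬P = 2/3 ∧ 1/3 = 1/3
R ≡ P = 2/3 ≡ 2/3 = 1
(P ∧ ¬P) ∧ (R ≡ P) = 1/3 ∧ 1 = 1/3
Q ⊃ Q = 5/6 ⊃ 5/6 = 1
((P ∧ ¬P) ∧ (R ≡ P)) ≡ (Q ⊃ Q) = 1/3 ≡ 1 = 1/3
¬((R ⊃ P) ∧ (P ∧ R)) ≡ (((P ∧ ¬P) ∧ (R ≡ P)) ≡ (Q ⊃ Q)) = 1/3 ≡ 1/3 = 1
R ∧ Q = 2/3 ∧ 5/6 = 2/3
¬Q = ¬5/6 = 1/6
¬Q ⊃ Q = 1/6 ⊃ 5/6 = 1
(R ∧ Q) ∧ (¬Q ⊃ Q) = 2/3 ∧ 1 = 2/3
Q ⊃ Q = 5/6 ⊃ 5/6 = 1
R ⊃ P = 2/3 ⊃ 2/3 = 1
(R ⊃ P) ∧ P = 1 ∧ 2/3 = 2/3
(Q ⊃ Q) ≡ ((R ⊃ P) ∧ P) = 1 ≡ 2/3 = 2/3
((R ∧ Q) ∧ (¬Q ⊃ Q)) ∧ ((Q ⊃ Q) ≡ ((R ⊃ P) ∧ P)) = 2/3 ∧ 2/3 = 2/3
(¬((R ⊃ P) ∧ (P ∧ R)) ≡ (((P ∧ ¬P) ∧ (R ≡ P)) ≡ (Q ⊃ Q))) ⊃ (((R ∧ Q) ∧ (¬Q ⊃ Q)) ∧ ((Q ⊃ Q) ≡ ((R ⊃ P) ∧ P))) = 1 ⊃ 2/3 = 2/3

2/3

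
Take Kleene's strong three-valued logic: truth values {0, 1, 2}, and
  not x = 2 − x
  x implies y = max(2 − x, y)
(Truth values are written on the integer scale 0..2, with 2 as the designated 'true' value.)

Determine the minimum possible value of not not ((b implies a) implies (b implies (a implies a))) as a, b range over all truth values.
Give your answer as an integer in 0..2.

Take a = 1, b = 1:
b implies a = 1 implies 1 = 1
a implies a = 1 implies 1 = 1
b implies (a implies a) = 1 implies 1 = 1
(b implies a) implies (b implies (a implies a)) = 1 implies 1 = 1
not ((b implies a) implies (b implies (a implies a))) = not 1 = 1
not not ((b implies a) implies (b implies (a implies a))) = not 1 = 1
No assignment yields a value below 1, so this is the minimum.

1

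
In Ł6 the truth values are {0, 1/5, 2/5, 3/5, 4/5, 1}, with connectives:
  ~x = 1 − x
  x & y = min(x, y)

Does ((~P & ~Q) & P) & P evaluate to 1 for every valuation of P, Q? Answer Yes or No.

Counterexample: take P = 0, Q = 0.
~P = ~0 = 1
~Q = ~0 = 1
~P & ~Q = 1 & 1 = 1
(~P & ~Q) & P = 1 & 0 = 0
((~P & ~Q) & P) & P = 0 & 0 = 0
This gives 0 ≠ 1.

No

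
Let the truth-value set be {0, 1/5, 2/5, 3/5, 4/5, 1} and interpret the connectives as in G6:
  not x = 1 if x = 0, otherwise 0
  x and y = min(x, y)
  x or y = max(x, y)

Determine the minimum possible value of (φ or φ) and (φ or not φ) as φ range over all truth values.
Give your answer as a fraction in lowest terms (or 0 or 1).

0

Take φ = 0:
φ or φ = 0 or 0 = 0
not φ = not 0 = 1
φ or not φ = 0 or 1 = 1
(φ or φ) and (φ or not φ) = 0 and 1 = 0
No assignment yields a value below 0, so this is the minimum.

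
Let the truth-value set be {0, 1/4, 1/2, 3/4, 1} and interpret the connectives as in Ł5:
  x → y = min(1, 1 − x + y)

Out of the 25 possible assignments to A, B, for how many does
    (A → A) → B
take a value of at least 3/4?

value 1: 5 assignments (counts)
value 3/4: 5 assignments (counts)
value 1/2: 5 assignments
value 1/4: 5 assignments
value 0: 5 assignments
So 10 of the 25 assignments meet the threshold.

10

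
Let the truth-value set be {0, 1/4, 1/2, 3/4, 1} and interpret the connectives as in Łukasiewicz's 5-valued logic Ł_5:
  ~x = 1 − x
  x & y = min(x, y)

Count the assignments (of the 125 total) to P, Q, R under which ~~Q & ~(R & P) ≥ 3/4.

value 1: 9 assignments (counts)
value 3/4: 23 assignments (counts)
value 1/2: 31 assignments
value 1/4: 33 assignments
value 0: 29 assignments
So 32 of the 125 assignments meet the threshold.

32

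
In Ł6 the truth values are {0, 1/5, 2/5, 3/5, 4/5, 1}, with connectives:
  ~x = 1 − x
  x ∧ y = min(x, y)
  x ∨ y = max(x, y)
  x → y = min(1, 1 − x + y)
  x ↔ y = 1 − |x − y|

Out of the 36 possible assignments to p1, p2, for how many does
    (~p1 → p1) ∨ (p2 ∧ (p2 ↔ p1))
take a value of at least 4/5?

value 1: 18 assignments (counts)
value 4/5: 6 assignments (counts)
value 3/5: 1 assignment
value 2/5: 7 assignments
value 1/5: 2 assignments
value 0: 2 assignments
So 24 of the 36 assignments meet the threshold.

24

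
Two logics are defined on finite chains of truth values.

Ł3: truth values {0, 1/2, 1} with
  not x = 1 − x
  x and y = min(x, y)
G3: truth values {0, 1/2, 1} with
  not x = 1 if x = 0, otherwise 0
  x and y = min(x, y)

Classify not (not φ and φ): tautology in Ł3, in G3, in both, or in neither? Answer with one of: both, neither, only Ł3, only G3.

only G3

In Ł3: at φ = 1/2 the value is 1/2 — not a tautology.
In G3: every assignment gives 1 — tautology.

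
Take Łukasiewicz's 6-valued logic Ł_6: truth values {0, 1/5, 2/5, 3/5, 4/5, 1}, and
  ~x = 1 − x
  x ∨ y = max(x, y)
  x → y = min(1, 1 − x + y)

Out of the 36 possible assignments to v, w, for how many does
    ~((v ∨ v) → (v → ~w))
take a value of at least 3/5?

value 1: 1 assignment (counts)
value 4/5: 1 assignment (counts)
value 3/5: 2 assignments (counts)
value 2/5: 2 assignments
value 1/5: 3 assignments
value 0: 27 assignments
So 4 of the 36 assignments meet the threshold.

4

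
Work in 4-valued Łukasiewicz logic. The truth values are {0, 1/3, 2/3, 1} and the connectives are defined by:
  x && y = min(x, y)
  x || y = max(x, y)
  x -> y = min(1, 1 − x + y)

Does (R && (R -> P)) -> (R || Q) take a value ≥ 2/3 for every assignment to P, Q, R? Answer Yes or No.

Yes

At P = 2/3, Q = 1/3, R = 0, for instance:
R -> P = 0 -> 2/3 = 1
R && (R -> P) = 0 && 1 = 0
R || Q = 0 || 1/3 = 1/3
(R && (R -> P)) -> (R || Q) = 0 -> 1/3 = 1
and checking the remaining 63 assignments likewise gives ≥ 2/3 in every case.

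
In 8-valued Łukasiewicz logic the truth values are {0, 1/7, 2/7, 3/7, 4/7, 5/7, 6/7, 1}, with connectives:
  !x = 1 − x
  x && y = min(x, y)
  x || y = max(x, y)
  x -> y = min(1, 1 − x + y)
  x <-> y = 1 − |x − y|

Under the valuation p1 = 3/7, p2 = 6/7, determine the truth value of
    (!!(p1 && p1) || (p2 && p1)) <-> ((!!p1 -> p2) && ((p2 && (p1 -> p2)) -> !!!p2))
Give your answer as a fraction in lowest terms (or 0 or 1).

6/7

p1 && p1 = 3/7 && 3/7 = 3/7
!(p1 && p1) = !3/7 = 4/7
!!(p1 && p1) = !4/7 = 3/7
p2 && p1 = 6/7 && 3/7 = 3/7
!!(p1 && p1) || (p2 && p1) = 3/7 || 3/7 = 3/7
!p1 = !3/7 = 4/7
!!p1 = !4/7 = 3/7
!!p1 -> p2 = 3/7 -> 6/7 = 1
p1 -> p2 = 3/7 -> 6/7 = 1
p2 && (p1 -> p2) = 6/7 && 1 = 6/7
!p2 = !6/7 = 1/7
!!p2 = !1/7 = 6/7
!!!p2 = !6/7 = 1/7
(p2 && (p1 -> p2)) -> !!!p2 = 6/7 -> 1/7 = 2/7
(!!p1 -> p2) && ((p2 && (p1 -> p2)) -> !!!p2) = 1 && 2/7 = 2/7
(!!(p1 && p1) || (p2 && p1)) <-> ((!!p1 -> p2) && ((p2 && (p1 -> p2)) -> !!!p2)) = 3/7 <-> 2/7 = 6/7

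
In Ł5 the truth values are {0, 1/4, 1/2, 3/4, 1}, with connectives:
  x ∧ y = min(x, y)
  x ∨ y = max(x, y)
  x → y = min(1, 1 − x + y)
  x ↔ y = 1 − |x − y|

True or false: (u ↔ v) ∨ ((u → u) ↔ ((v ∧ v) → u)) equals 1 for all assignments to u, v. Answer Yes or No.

Counterexample: take u = 0, v = 1/4.
u ↔ v = 0 ↔ 1/4 = 3/4
u → u = 0 → 0 = 1
v ∧ v = 1/4 ∧ 1/4 = 1/4
(v ∧ v) → u = 1/4 → 0 = 3/4
(u → u) ↔ ((v ∧ v) → u) = 1 ↔ 3/4 = 3/4
(u ↔ v) ∨ ((u → u) ↔ ((v ∧ v) → u)) = 3/4 ∨ 3/4 = 3/4
This gives 3/4 ≠ 1.

No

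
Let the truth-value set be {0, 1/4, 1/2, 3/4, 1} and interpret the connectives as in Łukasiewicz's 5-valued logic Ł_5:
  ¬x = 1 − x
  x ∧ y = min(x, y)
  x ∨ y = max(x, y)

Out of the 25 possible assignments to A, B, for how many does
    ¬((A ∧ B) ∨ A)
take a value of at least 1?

5

value 1: 5 assignments (counts)
value 3/4: 5 assignments
value 1/2: 5 assignments
value 1/4: 5 assignments
value 0: 5 assignments
So 5 of the 25 assignments meet the threshold.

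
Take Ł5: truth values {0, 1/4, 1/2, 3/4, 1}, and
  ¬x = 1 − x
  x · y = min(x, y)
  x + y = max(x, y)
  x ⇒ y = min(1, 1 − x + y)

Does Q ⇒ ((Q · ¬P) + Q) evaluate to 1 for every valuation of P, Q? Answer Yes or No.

At P = 1/4, Q = 0, for instance:
¬P = ¬1/4 = 3/4
Q · ¬P = 0 · 3/4 = 0
(Q · ¬P) + Q = 0 + 0 = 0
Q ⇒ ((Q · ¬P) + Q) = 0 ⇒ 0 = 1
and checking the remaining 24 assignments likewise gives ≥ 1 in every case.

Yes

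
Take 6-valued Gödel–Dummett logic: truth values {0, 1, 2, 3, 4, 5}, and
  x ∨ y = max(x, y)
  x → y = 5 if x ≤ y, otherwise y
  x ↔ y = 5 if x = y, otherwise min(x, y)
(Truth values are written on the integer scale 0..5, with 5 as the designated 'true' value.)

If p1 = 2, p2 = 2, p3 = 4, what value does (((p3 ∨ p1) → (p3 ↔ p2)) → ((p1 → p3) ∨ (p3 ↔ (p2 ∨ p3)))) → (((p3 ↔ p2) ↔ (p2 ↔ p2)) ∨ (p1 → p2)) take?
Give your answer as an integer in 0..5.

p3 ∨ p1 = 4 ∨ 2 = 4
p3 ↔ p2 = 4 ↔ 2 = 2
(p3 ∨ p1) → (p3 ↔ p2) = 4 → 2 = 2
p1 → p3 = 2 → 4 = 5
p2 ∨ p3 = 2 ∨ 4 = 4
p3 ↔ (p2 ∨ p3) = 4 ↔ 4 = 5
(p1 → p3) ∨ (p3 ↔ (p2 ∨ p3)) = 5 ∨ 5 = 5
((p3 ∨ p1) → (p3 ↔ p2)) → ((p1 → p3) ∨ (p3 ↔ (p2 ∨ p3))) = 2 → 5 = 5
p3 ↔ p2 = 4 ↔ 2 = 2
p2 ↔ p2 = 2 ↔ 2 = 5
(p3 ↔ p2) ↔ (p2 ↔ p2) = 2 ↔ 5 = 2
p1 → p2 = 2 → 2 = 5
((p3 ↔ p2) ↔ (p2 ↔ p2)) ∨ (p1 → p2) = 2 ∨ 5 = 5
(((p3 ∨ p1) → (p3 ↔ p2)) → ((p1 → p3) ∨ (p3 ↔ (p2 ∨ p3)))) → (((p3 ↔ p2) ↔ (p2 ↔ p2)) ∨ (p1 → p2)) = 5 → 5 = 5

5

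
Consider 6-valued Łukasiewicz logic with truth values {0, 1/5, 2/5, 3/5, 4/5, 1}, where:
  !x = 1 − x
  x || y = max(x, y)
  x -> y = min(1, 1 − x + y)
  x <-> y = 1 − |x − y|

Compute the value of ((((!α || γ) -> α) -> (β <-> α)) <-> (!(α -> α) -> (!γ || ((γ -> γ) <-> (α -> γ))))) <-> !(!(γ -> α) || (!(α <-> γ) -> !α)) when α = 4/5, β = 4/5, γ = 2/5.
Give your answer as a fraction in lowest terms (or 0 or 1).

1/5

!α = !4/5 = 1/5
!α || γ = 1/5 || 2/5 = 2/5
(!α || γ) -> α = 2/5 -> 4/5 = 1
β <-> α = 4/5 <-> 4/5 = 1
((!α || γ) -> α) -> (β <-> α) = 1 -> 1 = 1
α -> α = 4/5 -> 4/5 = 1
!(α -> α) = !1 = 0
!γ = !2/5 = 3/5
γ -> γ = 2/5 -> 2/5 = 1
α -> γ = 4/5 -> 2/5 = 3/5
(γ -> γ) <-> (α -> γ) = 1 <-> 3/5 = 3/5
!γ || ((γ -> γ) <-> (α -> γ)) = 3/5 || 3/5 = 3/5
!(α -> α) -> (!γ || ((γ -> γ) <-> (α -> γ))) = 0 -> 3/5 = 1
(((!α || γ) -> α) -> (β <-> α)) <-> (!(α -> α) -> (!γ || ((γ -> γ) <-> (α -> γ)))) = 1 <-> 1 = 1
γ -> α = 2/5 -> 4/5 = 1
!(γ -> α) = !1 = 0
α <-> γ = 4/5 <-> 2/5 = 3/5
!(α <-> γ) = !3/5 = 2/5
!α = !4/5 = 1/5
!(α <-> γ) -> !α = 2/5 -> 1/5 = 4/5
!(γ -> α) || (!(α <-> γ) -> !α) = 0 || 4/5 = 4/5
!(!(γ -> α) || (!(α <-> γ) -> !α)) = !4/5 = 1/5
((((!α || γ) -> α) -> (β <-> α)) <-> (!(α -> α) -> (!γ || ((γ -> γ) <-> (α -> γ))))) <-> !(!(γ -> α) || (!(α <-> γ) -> !α)) = 1 <-> 1/5 = 1/5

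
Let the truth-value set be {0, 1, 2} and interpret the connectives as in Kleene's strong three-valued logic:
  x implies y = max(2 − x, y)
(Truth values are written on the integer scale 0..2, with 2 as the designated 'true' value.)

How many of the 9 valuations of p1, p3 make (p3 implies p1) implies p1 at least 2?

p1 = 0, p3 = 0 ↦ 0  <
p1 = 0, p3 = 1 ↦ 1  <
p1 = 0, p3 = 2 ↦ 2  ≥
p1 = 1, p3 = 0 ↦ 1  <
p1 = 1, p3 = 1 ↦ 1  <
p1 = 1, p3 = 2 ↦ 1  <
p1 = 2, p3 = 0 ↦ 2  ≥
p1 = 2, p3 = 1 ↦ 2  ≥
p1 = 2, p3 = 2 ↦ 2  ≥
So 4 of the 9 assignments meet the threshold.

4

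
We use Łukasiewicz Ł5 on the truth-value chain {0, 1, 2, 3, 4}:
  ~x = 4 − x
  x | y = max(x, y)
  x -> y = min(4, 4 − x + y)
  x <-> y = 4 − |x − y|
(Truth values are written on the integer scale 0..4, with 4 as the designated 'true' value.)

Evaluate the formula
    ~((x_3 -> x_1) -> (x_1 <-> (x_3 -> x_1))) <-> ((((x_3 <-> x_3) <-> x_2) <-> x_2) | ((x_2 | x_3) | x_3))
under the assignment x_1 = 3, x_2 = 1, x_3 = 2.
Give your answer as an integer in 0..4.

x_3 -> x_1 = 2 -> 3 = 4
x_3 -> x_1 = 2 -> 3 = 4
x_1 <-> (x_3 -> x_1) = 3 <-> 4 = 3
(x_3 -> x_1) -> (x_1 <-> (x_3 -> x_1)) = 4 -> 3 = 3
~((x_3 -> x_1) -> (x_1 <-> (x_3 -> x_1))) = ~3 = 1
x_3 <-> x_3 = 2 <-> 2 = 4
(x_3 <-> x_3) <-> x_2 = 4 <-> 1 = 1
((x_3 <-> x_3) <-> x_2) <-> x_2 = 1 <-> 1 = 4
x_2 | x_3 = 1 | 2 = 2
(x_2 | x_3) | x_3 = 2 | 2 = 2
(((x_3 <-> x_3) <-> x_2) <-> x_2) | ((x_2 | x_3) | x_3) = 4 | 2 = 4
~((x_3 -> x_1) -> (x_1 <-> (x_3 -> x_1))) <-> ((((x_3 <-> x_3) <-> x_2) <-> x_2) | ((x_2 | x_3) | x_3)) = 1 <-> 4 = 1

1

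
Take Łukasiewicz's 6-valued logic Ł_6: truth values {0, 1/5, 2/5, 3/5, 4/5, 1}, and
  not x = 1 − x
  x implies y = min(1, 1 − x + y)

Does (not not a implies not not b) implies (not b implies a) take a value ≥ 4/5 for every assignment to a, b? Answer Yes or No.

No

Counterexample: take a = 0, b = 0.
not a = not 0 = 1
not not a = not 1 = 0
not b = not 0 = 1
not not b = not 1 = 0
not not a implies not not b = 0 implies 0 = 1
not b = not 0 = 1
not b implies a = 1 implies 0 = 0
(not not a implies not not b) implies (not b implies a) = 1 implies 0 = 0
This gives 0, which is below 4/5.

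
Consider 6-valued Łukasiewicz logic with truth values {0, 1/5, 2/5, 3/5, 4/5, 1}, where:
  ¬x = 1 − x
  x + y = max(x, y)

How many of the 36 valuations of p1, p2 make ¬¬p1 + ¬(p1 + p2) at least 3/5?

27

value 1: 7 assignments (counts)
value 4/5: 9 assignments (counts)
value 3/5: 11 assignments (counts)
value 2/5: 5 assignments
value 1/5: 3 assignments
value 0: 1 assignment
So 27 of the 36 assignments meet the threshold.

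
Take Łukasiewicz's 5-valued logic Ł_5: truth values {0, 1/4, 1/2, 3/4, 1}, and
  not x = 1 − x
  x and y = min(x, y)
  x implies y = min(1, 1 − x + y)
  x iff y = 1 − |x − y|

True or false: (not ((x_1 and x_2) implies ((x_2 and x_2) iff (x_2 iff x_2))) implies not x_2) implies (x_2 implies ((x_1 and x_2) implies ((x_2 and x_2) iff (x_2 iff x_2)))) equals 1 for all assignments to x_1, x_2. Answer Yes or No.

Yes

At x_1 = 1, x_2 = 1/2, for instance:
x_1 and x_2 = 1 and 1/2 = 1/2
x_2 and x_2 = 1/2 and 1/2 = 1/2
x_2 iff x_2 = 1/2 iff 1/2 = 1
(x_2 and x_2) iff (x_2 iff x_2) = 1/2 iff 1 = 1/2
(x_1 and x_2) implies ((x_2 and x_2) iff (x_2 iff x_2)) = 1/2 implies 1/2 = 1
not ((x_1 and x_2) implies ((x_2 and x_2) iff (x_2 iff x_2))) = not 1 = 0
not x_2 = not 1/2 = 1/2
not ((x_1 and x_2) implies ((x_2 and x_2) iff (x_2 iff x_2))) implies not x_2 = 0 implies 1/2 = 1
x_2 implies ((x_1 and x_2) implies ((x_2 and x_2) iff (x_2 iff x_2))) = 1/2 implies 1 = 1
(not ((x_1 and x_2) implies ((x_2 and x_2) iff (x_2 iff x_2))) implies not x_2) implies (x_2 implies ((x_1 and x_2) implies ((x_2 and x_2) iff (x_2 iff x_2)))) = 1 implies 1 = 1
and checking the remaining 24 assignments likewise gives ≥ 1 in every case.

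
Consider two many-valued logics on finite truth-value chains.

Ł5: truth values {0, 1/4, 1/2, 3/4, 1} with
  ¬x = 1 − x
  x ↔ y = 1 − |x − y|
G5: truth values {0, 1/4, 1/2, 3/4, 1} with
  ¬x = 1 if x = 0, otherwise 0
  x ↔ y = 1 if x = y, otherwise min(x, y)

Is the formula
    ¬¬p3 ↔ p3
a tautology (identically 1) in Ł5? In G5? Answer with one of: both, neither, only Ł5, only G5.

only Ł5

In Ł5: every assignment gives 1 — tautology.
In G5: at p3 = 1/4 the value is 1/4 — not a tautology.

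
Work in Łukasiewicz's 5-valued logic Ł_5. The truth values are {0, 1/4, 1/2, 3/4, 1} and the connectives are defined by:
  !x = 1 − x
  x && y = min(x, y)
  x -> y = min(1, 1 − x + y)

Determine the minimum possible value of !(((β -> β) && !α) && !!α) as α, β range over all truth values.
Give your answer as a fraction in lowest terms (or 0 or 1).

Take α = 1/2, β = 0:
β -> β = 0 -> 0 = 1
!α = !1/2 = 1/2
(β -> β) && !α = 1 && 1/2 = 1/2
!α = !1/2 = 1/2
!!α = !1/2 = 1/2
((β -> β) && !α) && !!α = 1/2 && 1/2 = 1/2
!(((β -> β) && !α) && !!α) = !1/2 = 1/2
No assignment yields a value below 1/2, so this is the minimum.

1/2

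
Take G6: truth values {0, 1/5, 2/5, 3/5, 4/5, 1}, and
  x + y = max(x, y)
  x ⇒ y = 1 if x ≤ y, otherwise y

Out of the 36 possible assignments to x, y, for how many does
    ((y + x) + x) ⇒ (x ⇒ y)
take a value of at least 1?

value 1: 21 assignments (counts)
value 4/5: 1 assignment
value 3/5: 2 assignments
value 2/5: 3 assignments
value 1/5: 4 assignments
value 0: 5 assignments
So 21 of the 36 assignments meet the threshold.

21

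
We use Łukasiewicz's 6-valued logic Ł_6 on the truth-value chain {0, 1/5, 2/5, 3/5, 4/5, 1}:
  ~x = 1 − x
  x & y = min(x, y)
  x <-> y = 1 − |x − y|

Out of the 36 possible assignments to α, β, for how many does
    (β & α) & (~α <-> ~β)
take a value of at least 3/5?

9

value 1: 1 assignment (counts)
value 4/5: 3 assignments (counts)
value 3/5: 5 assignments (counts)
value 2/5: 7 assignments
value 1/5: 9 assignments
value 0: 11 assignments
So 9 of the 36 assignments meet the threshold.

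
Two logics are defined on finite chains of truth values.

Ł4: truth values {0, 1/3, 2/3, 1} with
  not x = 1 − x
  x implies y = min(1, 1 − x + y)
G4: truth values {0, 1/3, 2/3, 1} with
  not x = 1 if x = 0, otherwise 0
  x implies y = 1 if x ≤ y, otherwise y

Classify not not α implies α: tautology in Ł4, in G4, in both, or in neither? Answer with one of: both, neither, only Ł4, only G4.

In Ł4: every assignment gives 1 — tautology.
In G4: at α = 1/3 the value is 1/3 — not a tautology.

only Ł4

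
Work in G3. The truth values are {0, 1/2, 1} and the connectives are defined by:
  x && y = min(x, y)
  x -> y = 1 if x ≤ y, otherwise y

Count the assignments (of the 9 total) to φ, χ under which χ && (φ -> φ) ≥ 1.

3

φ = 0, χ = 0 ↦ 0  <
φ = 0, χ = 1/2 ↦ 1/2  <
φ = 0, χ = 1 ↦ 1  ≥
φ = 1/2, χ = 0 ↦ 0  <
φ = 1/2, χ = 1/2 ↦ 1/2  <
φ = 1/2, χ = 1 ↦ 1  ≥
φ = 1, χ = 0 ↦ 0  <
φ = 1, χ = 1/2 ↦ 1/2  <
φ = 1, χ = 1 ↦ 1  ≥
So 3 of the 9 assignments meet the threshold.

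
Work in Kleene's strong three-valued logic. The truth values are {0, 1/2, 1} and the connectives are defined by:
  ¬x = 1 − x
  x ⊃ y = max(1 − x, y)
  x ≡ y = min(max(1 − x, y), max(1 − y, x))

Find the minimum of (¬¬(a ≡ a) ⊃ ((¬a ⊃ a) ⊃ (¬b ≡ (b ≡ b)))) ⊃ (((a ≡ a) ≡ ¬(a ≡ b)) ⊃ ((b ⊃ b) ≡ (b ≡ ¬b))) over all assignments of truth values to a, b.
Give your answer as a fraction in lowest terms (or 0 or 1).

Take a = 0, b = 1:
a ≡ a = 0 ≡ 0 = 1
¬(a ≡ a) = ¬1 = 0
¬¬(a ≡ a) = ¬0 = 1
¬a = ¬0 = 1
¬a ⊃ a = 1 ⊃ 0 = 0
¬b = ¬1 = 0
b ≡ b = 1 ≡ 1 = 1
¬b ≡ (b ≡ b) = 0 ≡ 1 = 0
(¬a ⊃ a) ⊃ (¬b ≡ (b ≡ b)) = 0 ⊃ 0 = 1
¬¬(a ≡ a) ⊃ ((¬a ⊃ a) ⊃ (¬b ≡ (b ≡ b))) = 1 ⊃ 1 = 1
a ≡ a = 0 ≡ 0 = 1
a ≡ b = 0 ≡ 1 = 0
¬(a ≡ b) = ¬0 = 1
(a ≡ a) ≡ ¬(a ≡ b) = 1 ≡ 1 = 1
b ⊃ b = 1 ⊃ 1 = 1
¬b = ¬1 = 0
b ≡ ¬b = 1 ≡ 0 = 0
(b ⊃ b) ≡ (b ≡ ¬b) = 1 ≡ 0 = 0
((a ≡ a) ≡ ¬(a ≡ b)) ⊃ ((b ⊃ b) ≡ (b ≡ ¬b)) = 1 ⊃ 0 = 0
(¬¬(a ≡ a) ⊃ ((¬a ⊃ a) ⊃ (¬b ≡ (b ≡ b)))) ⊃ (((a ≡ a) ≡ ¬(a ≡ b)) ⊃ ((b ⊃ b) ≡ (b ≡ ¬b))) = 1 ⊃ 0 = 0
No assignment yields a value below 0, so this is the minimum.

0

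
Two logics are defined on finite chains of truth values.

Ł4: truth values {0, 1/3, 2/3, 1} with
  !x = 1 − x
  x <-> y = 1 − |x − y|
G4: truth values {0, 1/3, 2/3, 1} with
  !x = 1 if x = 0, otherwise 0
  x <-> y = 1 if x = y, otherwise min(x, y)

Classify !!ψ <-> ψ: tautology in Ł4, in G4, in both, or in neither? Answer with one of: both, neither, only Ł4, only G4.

In Ł4: every assignment gives 1 — tautology.
In G4: at ψ = 1/3 the value is 1/3 — not a tautology.

only Ł4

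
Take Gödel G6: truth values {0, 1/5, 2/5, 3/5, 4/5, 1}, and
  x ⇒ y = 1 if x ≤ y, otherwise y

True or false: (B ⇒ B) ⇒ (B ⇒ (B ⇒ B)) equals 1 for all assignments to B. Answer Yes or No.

B = 0 ↦ 1
B = 1/5 ↦ 1
B = 2/5 ↦ 1
B = 3/5 ↦ 1
B = 4/5 ↦ 1
B = 1 ↦ 1
Every assignment gives a value ≥ 1.

Yes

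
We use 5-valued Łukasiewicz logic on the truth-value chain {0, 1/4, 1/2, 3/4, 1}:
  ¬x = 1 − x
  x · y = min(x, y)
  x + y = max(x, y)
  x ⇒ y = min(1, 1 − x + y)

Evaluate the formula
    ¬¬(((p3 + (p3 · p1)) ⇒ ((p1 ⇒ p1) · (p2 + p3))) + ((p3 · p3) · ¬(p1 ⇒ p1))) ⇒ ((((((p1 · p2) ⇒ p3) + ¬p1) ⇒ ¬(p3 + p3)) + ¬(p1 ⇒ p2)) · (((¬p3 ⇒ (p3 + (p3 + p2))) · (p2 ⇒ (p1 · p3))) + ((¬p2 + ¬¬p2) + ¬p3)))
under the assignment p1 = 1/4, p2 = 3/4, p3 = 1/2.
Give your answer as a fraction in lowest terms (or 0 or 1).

1/2

p3 · p1 = 1/2 · 1/4 = 1/4
p3 + (p3 · p1) = 1/2 + 1/4 = 1/2
p1 ⇒ p1 = 1/4 ⇒ 1/4 = 1
p2 + p3 = 3/4 + 1/2 = 3/4
(p1 ⇒ p1) · (p2 + p3) = 1 · 3/4 = 3/4
(p3 + (p3 · p1)) ⇒ ((p1 ⇒ p1) · (p2 + p3)) = 1/2 ⇒ 3/4 = 1
p3 · p3 = 1/2 · 1/2 = 1/2
p1 ⇒ p1 = 1/4 ⇒ 1/4 = 1
¬(p1 ⇒ p1) = ¬1 = 0
(p3 · p3) · ¬(p1 ⇒ p1) = 1/2 · 0 = 0
((p3 + (p3 · p1)) ⇒ ((p1 ⇒ p1) · (p2 + p3))) + ((p3 · p3) · ¬(p1 ⇒ p1)) = 1 + 0 = 1
¬(((p3 + (p3 · p1)) ⇒ ((p1 ⇒ p1) · (p2 + p3))) + ((p3 · p3) · ¬(p1 ⇒ p1))) = ¬1 = 0
¬¬(((p3 + (p3 · p1)) ⇒ ((p1 ⇒ p1) · (p2 + p3))) + ((p3 · p3) · ¬(p1 ⇒ p1))) = ¬0 = 1
p1 · p2 = 1/4 · 3/4 = 1/4
(p1 · p2) ⇒ p3 = 1/4 ⇒ 1/2 = 1
¬p1 = ¬1/4 = 3/4
((p1 · p2) ⇒ p3) + ¬p1 = 1 + 3/4 = 1
p3 + p3 = 1/2 + 1/2 = 1/2
¬(p3 + p3) = ¬1/2 = 1/2
(((p1 · p2) ⇒ p3) + ¬p1) ⇒ ¬(p3 + p3) = 1 ⇒ 1/2 = 1/2
p1 ⇒ p2 = 1/4 ⇒ 3/4 = 1
¬(p1 ⇒ p2) = ¬1 = 0
((((p1 · p2) ⇒ p3) + ¬p1) ⇒ ¬(p3 + p3)) + ¬(p1 ⇒ p2) = 1/2 + 0 = 1/2
¬p3 = ¬1/2 = 1/2
p3 + p2 = 1/2 + 3/4 = 3/4
p3 + (p3 + p2) = 1/2 + 3/4 = 3/4
¬p3 ⇒ (p3 + (p3 + p2)) = 1/2 ⇒ 3/4 = 1
p1 · p3 = 1/4 · 1/2 = 1/4
p2 ⇒ (p1 · p3) = 3/4 ⇒ 1/4 = 1/2
(¬p3 ⇒ (p3 + (p3 + p2))) · (p2 ⇒ (p1 · p3)) = 1 · 1/2 = 1/2
¬p2 = ¬3/4 = 1/4
¬p2 = ¬3/4 = 1/4
¬¬p2 = ¬1/4 = 3/4
¬p2 + ¬¬p2 = 1/4 + 3/4 = 3/4
¬p3 = ¬1/2 = 1/2
(¬p2 + ¬¬p2) + ¬p3 = 3/4 + 1/2 = 3/4
((¬p3 ⇒ (p3 + (p3 + p2))) · (p2 ⇒ (p1 · p3))) + ((¬p2 + ¬¬p2) + ¬p3) = 1/2 + 3/4 = 3/4
(((((p1 · p2) ⇒ p3) + ¬p1) ⇒ ¬(p3 + p3)) + ¬(p1 ⇒ p2)) · (((¬p3 ⇒ (p3 + (p3 + p2))) · (p2 ⇒ (p1 · p3))) + ((¬p2 + ¬¬p2) + ¬p3)) = 1/2 · 3/4 = 1/2
¬¬(((p3 + (p3 · p1)) ⇒ ((p1 ⇒ p1) · (p2 + p3))) + ((p3 · p3) · ¬(p1 ⇒ p1))) ⇒ ((((((p1 · p2) ⇒ p3) + ¬p1) ⇒ ¬(p3 + p3)) + ¬(p1 ⇒ p2)) · (((¬p3 ⇒ (p3 + (p3 + p2))) · (p2 ⇒ (p1 · p3))) + ((¬p2 + ¬¬p2) + ¬p3))) = 1 ⇒ 1/2 = 1/2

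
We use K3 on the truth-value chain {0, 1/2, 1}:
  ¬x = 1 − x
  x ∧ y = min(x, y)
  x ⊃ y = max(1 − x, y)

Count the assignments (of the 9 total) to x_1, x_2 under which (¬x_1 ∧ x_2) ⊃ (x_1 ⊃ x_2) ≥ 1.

8

x_1 = 0, x_2 = 0 ↦ 1  ≥
x_1 = 0, x_2 = 1/2 ↦ 1  ≥
x_1 = 0, x_2 = 1 ↦ 1  ≥
x_1 = 1/2, x_2 = 0 ↦ 1  ≥
x_1 = 1/2, x_2 = 1/2 ↦ 1/2  <
x_1 = 1/2, x_2 = 1 ↦ 1  ≥
x_1 = 1, x_2 = 0 ↦ 1  ≥
x_1 = 1, x_2 = 1/2 ↦ 1  ≥
x_1 = 1, x_2 = 1 ↦ 1  ≥
So 8 of the 9 assignments meet the threshold.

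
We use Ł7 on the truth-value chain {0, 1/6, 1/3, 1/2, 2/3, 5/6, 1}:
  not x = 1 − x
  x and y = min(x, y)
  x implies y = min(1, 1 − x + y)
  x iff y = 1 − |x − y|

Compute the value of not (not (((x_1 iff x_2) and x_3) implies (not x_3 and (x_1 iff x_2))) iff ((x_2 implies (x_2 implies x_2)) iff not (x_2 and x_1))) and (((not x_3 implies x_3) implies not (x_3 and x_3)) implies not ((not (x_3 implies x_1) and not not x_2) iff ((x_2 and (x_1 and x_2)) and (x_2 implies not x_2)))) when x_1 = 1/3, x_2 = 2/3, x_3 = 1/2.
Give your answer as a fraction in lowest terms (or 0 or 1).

2/3

x_1 iff x_2 = 1/3 iff 2/3 = 2/3
(x_1 iff x_2) and x_3 = 2/3 and 1/2 = 1/2
not x_3 = not 1/2 = 1/2
x_1 iff x_2 = 1/3 iff 2/3 = 2/3
not x_3 and (x_1 iff x_2) = 1/2 and 2/3 = 1/2
((x_1 iff x_2) and x_3) implies (not x_3 and (x_1 iff x_2)) = 1/2 implies 1/2 = 1
not (((x_1 iff x_2) and x_3) implies (not x_3 and (x_1 iff x_2))) = not 1 = 0
x_2 implies x_2 = 2/3 implies 2/3 = 1
x_2 implies (x_2 implies x_2) = 2/3 implies 1 = 1
x_2 and x_1 = 2/3 and 1/3 = 1/3
not (x_2 and x_1) = not 1/3 = 2/3
(x_2 implies (x_2 implies x_2)) iff not (x_2 and x_1) = 1 iff 2/3 = 2/3
not (((x_1 iff x_2) and x_3) implies (not x_3 and (x_1 iff x_2))) iff ((x_2 implies (x_2 implies x_2)) iff not (x_2 and x_1)) = 0 iff 2/3 = 1/3
not (not (((x_1 iff x_2) and x_3) implies (not x_3 and (x_1 iff x_2))) iff ((x_2 implies (x_2 implies x_2)) iff not (x_2 and x_1))) = not 1/3 = 2/3
not x_3 = not 1/2 = 1/2
not x_3 implies x_3 = 1/2 implies 1/2 = 1
x_3 and x_3 = 1/2 and 1/2 = 1/2
not (x_3 and x_3) = not 1/2 = 1/2
(not x_3 implies x_3) implies not (x_3 and x_3) = 1 implies 1/2 = 1/2
x_3 implies x_1 = 1/2 implies 1/3 = 5/6
not (x_3 implies x_1) = not 5/6 = 1/6
not x_2 = not 2/3 = 1/3
not not x_2 = not 1/3 = 2/3
not (x_3 implies x_1) and not not x_2 = 1/6 and 2/3 = 1/6
x_1 and x_2 = 1/3 and 2/3 = 1/3
x_2 and (x_1 and x_2) = 2/3 and 1/3 = 1/3
not x_2 = not 2/3 = 1/3
x_2 implies not x_2 = 2/3 implies 1/3 = 2/3
(x_2 and (x_1 and x_2)) and (x_2 implies not x_2) = 1/3 and 2/3 = 1/3
(not (x_3 implies x_1) and not not x_2) iff ((x_2 and (x_1 and x_2)) and (x_2 implies not x_2)) = 1/6 iff 1/3 = 5/6
not ((not (x_3 implies x_1) and not not x_2) iff ((x_2 and (x_1 and x_2)) and (x_2 implies not x_2))) = not 5/6 = 1/6
((not x_3 implies x_3) implies not (x_3 and x_3)) implies not ((not (x_3 implies x_1) and not not x_2) iff ((x_2 and (x_1 and x_2)) and (x_2 implies not x_2))) = 1/2 implies 1/6 = 2/3
not (not (((x_1 iff x_2) and x_3) implies (not x_3 and (x_1 iff x_2))) iff ((x_2 implies (x_2 implies x_2)) iff not (x_2 and x_1))) and (((not x_3 implies x_3) implies not (x_3 and x_3)) implies not ((not (x_3 implies x_1) and not not x_2) iff ((x_2 and (x_1 and x_2)) and (x_2 implies not x_2)))) = 2/3 and 2/3 = 2/3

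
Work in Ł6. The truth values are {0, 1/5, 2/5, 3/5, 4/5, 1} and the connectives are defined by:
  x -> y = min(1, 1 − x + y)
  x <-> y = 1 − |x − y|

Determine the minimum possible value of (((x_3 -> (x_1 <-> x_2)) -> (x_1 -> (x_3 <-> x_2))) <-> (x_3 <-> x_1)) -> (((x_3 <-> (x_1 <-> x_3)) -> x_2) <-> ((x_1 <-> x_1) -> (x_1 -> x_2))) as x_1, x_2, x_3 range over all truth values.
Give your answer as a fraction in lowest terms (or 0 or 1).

3/5

Take x_1 = 0, x_2 = 0, x_3 = 2/5:
x_1 <-> x_2 = 0 <-> 0 = 1
x_3 -> (x_1 <-> x_2) = 2/5 -> 1 = 1
x_3 <-> x_2 = 2/5 <-> 0 = 3/5
x_1 -> (x_3 <-> x_2) = 0 -> 3/5 = 1
(x_3 -> (x_1 <-> x_2)) -> (x_1 -> (x_3 <-> x_2)) = 1 -> 1 = 1
x_3 <-> x_1 = 2/5 <-> 0 = 3/5
((x_3 -> (x_1 <-> x_2)) -> (x_1 -> (x_3 <-> x_2))) <-> (x_3 <-> x_1) = 1 <-> 3/5 = 3/5
x_1 <-> x_3 = 0 <-> 2/5 = 3/5
x_3 <-> (x_1 <-> x_3) = 2/5 <-> 3/5 = 4/5
(x_3 <-> (x_1 <-> x_3)) -> x_2 = 4/5 -> 0 = 1/5
x_1 <-> x_1 = 0 <-> 0 = 1
x_1 -> x_2 = 0 -> 0 = 1
(x_1 <-> x_1) -> (x_1 -> x_2) = 1 -> 1 = 1
((x_3 <-> (x_1 <-> x_3)) -> x_2) <-> ((x_1 <-> x_1) -> (x_1 -> x_2)) = 1/5 <-> 1 = 1/5
(((x_3 -> (x_1 <-> x_2)) -> (x_1 -> (x_3 <-> x_2))) <-> (x_3 <-> x_1)) -> (((x_3 <-> (x_1 <-> x_3)) -> x_2) <-> ((x_1 <-> x_1) -> (x_1 -> x_2))) = 3/5 -> 1/5 = 3/5
No assignment yields a value below 3/5, so this is the minimum.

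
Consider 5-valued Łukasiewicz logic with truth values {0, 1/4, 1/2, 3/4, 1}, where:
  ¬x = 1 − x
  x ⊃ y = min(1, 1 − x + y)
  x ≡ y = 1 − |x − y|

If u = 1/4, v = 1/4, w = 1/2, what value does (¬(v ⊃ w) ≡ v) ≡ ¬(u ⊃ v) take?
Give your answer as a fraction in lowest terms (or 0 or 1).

v ⊃ w = 1/4 ⊃ 1/2 = 1
¬(v ⊃ w) = ¬1 = 0
¬(v ⊃ w) ≡ v = 0 ≡ 1/4 = 3/4
u ⊃ v = 1/4 ⊃ 1/4 = 1
¬(u ⊃ v) = ¬1 = 0
(¬(v ⊃ w) ≡ v) ≡ ¬(u ⊃ v) = 3/4 ≡ 0 = 1/4

1/4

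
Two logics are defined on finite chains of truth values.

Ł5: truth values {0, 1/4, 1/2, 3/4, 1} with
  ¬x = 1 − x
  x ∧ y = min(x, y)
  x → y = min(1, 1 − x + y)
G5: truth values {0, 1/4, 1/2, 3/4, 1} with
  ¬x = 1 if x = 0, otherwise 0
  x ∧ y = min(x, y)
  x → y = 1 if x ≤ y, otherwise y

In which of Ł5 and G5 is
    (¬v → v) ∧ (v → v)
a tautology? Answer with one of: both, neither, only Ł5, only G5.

neither

In Ł5: at v = 0 the value is 0 — not a tautology.
In G5: at v = 0 the value is 0 — not a tautology.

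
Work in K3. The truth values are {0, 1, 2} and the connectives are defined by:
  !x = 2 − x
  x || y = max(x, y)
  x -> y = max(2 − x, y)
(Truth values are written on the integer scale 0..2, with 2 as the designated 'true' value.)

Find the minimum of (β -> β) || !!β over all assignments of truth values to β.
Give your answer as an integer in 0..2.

Take β = 1:
β -> β = 1 -> 1 = 1
!β = !1 = 1
!!β = !1 = 1
(β -> β) || !!β = 1 || 1 = 1
No assignment yields a value below 1, so this is the minimum.

1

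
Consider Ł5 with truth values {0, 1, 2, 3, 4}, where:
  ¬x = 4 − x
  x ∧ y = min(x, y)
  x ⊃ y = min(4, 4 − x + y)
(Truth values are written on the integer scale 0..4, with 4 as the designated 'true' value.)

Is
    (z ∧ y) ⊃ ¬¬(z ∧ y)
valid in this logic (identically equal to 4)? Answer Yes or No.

At y = 1, z = 2, for instance:
z ∧ y = 2 ∧ 1 = 1
¬(z ∧ y) = ¬1 = 3
¬¬(z ∧ y) = ¬3 = 1
(z ∧ y) ⊃ ¬¬(z ∧ y) = 1 ⊃ 1 = 4
and checking the remaining 24 assignments likewise gives ≥ 4 in every case.

Yes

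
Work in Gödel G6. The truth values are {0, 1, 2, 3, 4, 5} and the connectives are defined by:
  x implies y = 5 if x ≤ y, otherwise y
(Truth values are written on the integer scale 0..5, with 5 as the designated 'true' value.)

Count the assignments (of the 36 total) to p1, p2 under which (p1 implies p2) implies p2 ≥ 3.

value 5: 21 assignments (counts)
value 4: 5 assignments (counts)
value 3: 4 assignments (counts)
value 2: 3 assignments
value 1: 2 assignments
value 0: 1 assignment
So 30 of the 36 assignments meet the threshold.

30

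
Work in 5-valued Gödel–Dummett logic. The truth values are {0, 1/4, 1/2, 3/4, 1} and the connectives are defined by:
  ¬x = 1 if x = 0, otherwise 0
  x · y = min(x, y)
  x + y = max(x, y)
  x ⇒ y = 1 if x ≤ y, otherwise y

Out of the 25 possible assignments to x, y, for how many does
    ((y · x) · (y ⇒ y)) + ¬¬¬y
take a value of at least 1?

value 1: 6 assignments (counts)
value 3/4: 3 assignments
value 1/2: 5 assignments
value 1/4: 7 assignments
value 0: 4 assignments
So 6 of the 25 assignments meet the threshold.

6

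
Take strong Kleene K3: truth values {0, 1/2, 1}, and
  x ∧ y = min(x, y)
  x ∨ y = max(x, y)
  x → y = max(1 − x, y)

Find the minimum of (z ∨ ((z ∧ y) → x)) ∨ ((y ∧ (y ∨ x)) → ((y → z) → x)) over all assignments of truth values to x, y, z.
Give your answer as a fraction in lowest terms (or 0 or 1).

Take x = 0, y = 1/2, z = 1/2:
z ∧ y = 1/2 ∧ 1/2 = 1/2
(z ∧ y) → x = 1/2 → 0 = 1/2
z ∨ ((z ∧ y) → x) = 1/2 ∨ 1/2 = 1/2
y ∨ x = 1/2 ∨ 0 = 1/2
y ∧ (y ∨ x) = 1/2 ∧ 1/2 = 1/2
y → z = 1/2 → 1/2 = 1/2
(y → z) → x = 1/2 → 0 = 1/2
(y ∧ (y ∨ x)) → ((y → z) → x) = 1/2 → 1/2 = 1/2
(z ∨ ((z ∧ y) → x)) ∨ ((y ∧ (y ∨ x)) → ((y → z) → x)) = 1/2 ∨ 1/2 = 1/2
No assignment yields a value below 1/2, so this is the minimum.

1/2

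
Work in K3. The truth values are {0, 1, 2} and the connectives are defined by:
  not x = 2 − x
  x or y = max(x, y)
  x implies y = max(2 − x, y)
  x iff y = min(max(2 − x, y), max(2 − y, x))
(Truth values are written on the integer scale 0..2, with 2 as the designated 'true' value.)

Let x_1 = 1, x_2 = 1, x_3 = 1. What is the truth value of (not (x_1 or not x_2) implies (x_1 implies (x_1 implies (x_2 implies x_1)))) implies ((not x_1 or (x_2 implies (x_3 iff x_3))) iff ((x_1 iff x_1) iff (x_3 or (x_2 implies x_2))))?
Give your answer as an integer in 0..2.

1

not x_2 = not 1 = 1
x_1 or not x_2 = 1 or 1 = 1
not (x_1 or not x_2) = not 1 = 1
x_2 implies x_1 = 1 implies 1 = 1
x_1 implies (x_2 implies x_1) = 1 implies 1 = 1
x_1 implies (x_1 implies (x_2 implies x_1)) = 1 implies 1 = 1
not (x_1 or not x_2) implies (x_1 implies (x_1 implies (x_2 implies x_1))) = 1 implies 1 = 1
not x_1 = not 1 = 1
x_3 iff x_3 = 1 iff 1 = 1
x_2 implies (x_3 iff x_3) = 1 implies 1 = 1
not x_1 or (x_2 implies (x_3 iff x_3)) = 1 or 1 = 1
x_1 iff x_1 = 1 iff 1 = 1
x_2 implies x_2 = 1 implies 1 = 1
x_3 or (x_2 implies x_2) = 1 or 1 = 1
(x_1 iff x_1) iff (x_3 or (x_2 implies x_2)) = 1 iff 1 = 1
(not x_1 or (x_2 implies (x_3 iff x_3))) iff ((x_1 iff x_1) iff (x_3 or (x_2 implies x_2))) = 1 iff 1 = 1
(not (x_1 or not x_2) implies (x_1 implies (x_1 implies (x_2 implies x_1)))) implies ((not x_1 or (x_2 implies (x_3 iff x_3))) iff ((x_1 iff x_1) iff (x_3 or (x_2 implies x_2)))) = 1 implies 1 = 1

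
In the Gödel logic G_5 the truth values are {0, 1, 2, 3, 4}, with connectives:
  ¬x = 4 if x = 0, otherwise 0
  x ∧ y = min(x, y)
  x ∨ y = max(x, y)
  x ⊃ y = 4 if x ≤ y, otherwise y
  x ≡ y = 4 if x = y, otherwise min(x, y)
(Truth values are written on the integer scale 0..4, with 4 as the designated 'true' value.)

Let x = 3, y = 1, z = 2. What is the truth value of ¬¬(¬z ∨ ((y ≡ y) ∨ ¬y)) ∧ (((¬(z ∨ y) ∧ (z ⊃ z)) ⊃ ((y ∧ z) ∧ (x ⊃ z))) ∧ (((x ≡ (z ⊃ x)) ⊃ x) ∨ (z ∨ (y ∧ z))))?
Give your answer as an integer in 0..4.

¬z = ¬2 = 0
y ≡ y = 1 ≡ 1 = 4
¬y = ¬1 = 0
(y ≡ y) ∨ ¬y = 4 ∨ 0 = 4
¬z ∨ ((y ≡ y) ∨ ¬y) = 0 ∨ 4 = 4
¬(¬z ∨ ((y ≡ y) ∨ ¬y)) = ¬4 = 0
¬¬(¬z ∨ ((y ≡ y) ∨ ¬y)) = ¬0 = 4
z ∨ y = 2 ∨ 1 = 2
¬(z ∨ y) = ¬2 = 0
z ⊃ z = 2 ⊃ 2 = 4
¬(z ∨ y) ∧ (z ⊃ z) = 0 ∧ 4 = 0
y ∧ z = 1 ∧ 2 = 1
x ⊃ z = 3 ⊃ 2 = 2
(y ∧ z) ∧ (x ⊃ z) = 1 ∧ 2 = 1
(¬(z ∨ y) ∧ (z ⊃ z)) ⊃ ((y ∧ z) ∧ (x ⊃ z)) = 0 ⊃ 1 = 4
z ⊃ x = 2 ⊃ 3 = 4
x ≡ (z ⊃ x) = 3 ≡ 4 = 3
(x ≡ (z ⊃ x)) ⊃ x = 3 ⊃ 3 = 4
y ∧ z = 1 ∧ 2 = 1
z ∨ (y ∧ z) = 2 ∨ 1 = 2
((x ≡ (z ⊃ x)) ⊃ x) ∨ (z ∨ (y ∧ z)) = 4 ∨ 2 = 4
((¬(z ∨ y) ∧ (z ⊃ z)) ⊃ ((y ∧ z) ∧ (x ⊃ z))) ∧ (((x ≡ (z ⊃ x)) ⊃ x) ∨ (z ∨ (y ∧ z))) = 4 ∧ 4 = 4
¬¬(¬z ∨ ((y ≡ y) ∨ ¬y)) ∧ (((¬(z ∨ y) ∧ (z ⊃ z)) ⊃ ((y ∧ z) ∧ (x ⊃ z))) ∧ (((x ≡ (z ⊃ x)) ⊃ x) ∨ (z ∨ (y ∧ z)))) = 4 ∧ 4 = 4

4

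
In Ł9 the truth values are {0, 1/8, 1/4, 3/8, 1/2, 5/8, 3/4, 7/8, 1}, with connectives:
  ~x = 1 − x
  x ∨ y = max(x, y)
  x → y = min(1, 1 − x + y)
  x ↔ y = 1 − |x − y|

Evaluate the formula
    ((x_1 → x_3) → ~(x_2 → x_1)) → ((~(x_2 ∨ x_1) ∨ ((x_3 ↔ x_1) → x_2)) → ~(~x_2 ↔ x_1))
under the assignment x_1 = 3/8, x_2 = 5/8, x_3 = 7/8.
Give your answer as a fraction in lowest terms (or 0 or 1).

x_1 → x_3 = 3/8 → 7/8 = 1
x_2 → x_1 = 5/8 → 3/8 = 3/4
~(x_2 → x_1) = ~3/4 = 1/4
(x_1 → x_3) → ~(x_2 → x_1) = 1 → 1/4 = 1/4
x_2 ∨ x_1 = 5/8 ∨ 3/8 = 5/8
~(x_2 ∨ x_1) = ~5/8 = 3/8
x_3 ↔ x_1 = 7/8 ↔ 3/8 = 1/2
(x_3 ↔ x_1) → x_2 = 1/2 → 5/8 = 1
~(x_2 ∨ x_1) ∨ ((x_3 ↔ x_1) → x_2) = 3/8 ∨ 1 = 1
~x_2 = ~5/8 = 3/8
~x_2 ↔ x_1 = 3/8 ↔ 3/8 = 1
~(~x_2 ↔ x_1) = ~1 = 0
(~(x_2 ∨ x_1) ∨ ((x_3 ↔ x_1) → x_2)) → ~(~x_2 ↔ x_1) = 1 → 0 = 0
((x_1 → x_3) → ~(x_2 → x_1)) → ((~(x_2 ∨ x_1) ∨ ((x_3 ↔ x_1) → x_2)) → ~(~x_2 ↔ x_1)) = 1/4 → 0 = 3/4

3/4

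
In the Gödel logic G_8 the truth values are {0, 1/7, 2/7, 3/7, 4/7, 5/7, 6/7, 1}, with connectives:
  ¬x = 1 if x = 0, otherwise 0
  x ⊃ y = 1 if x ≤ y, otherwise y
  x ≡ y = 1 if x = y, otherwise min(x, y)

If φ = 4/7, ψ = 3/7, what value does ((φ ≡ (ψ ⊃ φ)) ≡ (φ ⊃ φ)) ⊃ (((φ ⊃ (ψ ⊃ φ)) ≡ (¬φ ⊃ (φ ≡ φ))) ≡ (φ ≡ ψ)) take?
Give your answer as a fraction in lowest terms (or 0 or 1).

3/7

ψ ⊃ φ = 3/7 ⊃ 4/7 = 1
φ ≡ (ψ ⊃ φ) = 4/7 ≡ 1 = 4/7
φ ⊃ φ = 4/7 ⊃ 4/7 = 1
(φ ≡ (ψ ⊃ φ)) ≡ (φ ⊃ φ) = 4/7 ≡ 1 = 4/7
ψ ⊃ φ = 3/7 ⊃ 4/7 = 1
φ ⊃ (ψ ⊃ φ) = 4/7 ⊃ 1 = 1
¬φ = ¬4/7 = 0
φ ≡ φ = 4/7 ≡ 4/7 = 1
¬φ ⊃ (φ ≡ φ) = 0 ⊃ 1 = 1
(φ ⊃ (ψ ⊃ φ)) ≡ (¬φ ⊃ (φ ≡ φ)) = 1 ≡ 1 = 1
φ ≡ ψ = 4/7 ≡ 3/7 = 3/7
((φ ⊃ (ψ ⊃ φ)) ≡ (¬φ ⊃ (φ ≡ φ))) ≡ (φ ≡ ψ) = 1 ≡ 3/7 = 3/7
((φ ≡ (ψ ⊃ φ)) ≡ (φ ⊃ φ)) ⊃ (((φ ⊃ (ψ ⊃ φ)) ≡ (¬φ ⊃ (φ ≡ φ))) ≡ (φ ≡ ψ)) = 4/7 ⊃ 3/7 = 3/7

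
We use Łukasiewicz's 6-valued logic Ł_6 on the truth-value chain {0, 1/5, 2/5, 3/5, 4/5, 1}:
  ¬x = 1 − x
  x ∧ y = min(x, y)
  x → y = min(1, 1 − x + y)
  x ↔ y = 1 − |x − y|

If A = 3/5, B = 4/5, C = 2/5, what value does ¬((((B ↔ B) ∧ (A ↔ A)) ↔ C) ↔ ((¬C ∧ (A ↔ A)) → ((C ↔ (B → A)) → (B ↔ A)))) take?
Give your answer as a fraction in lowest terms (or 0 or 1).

3/5

B ↔ B = 4/5 ↔ 4/5 = 1
A ↔ A = 3/5 ↔ 3/5 = 1
(B ↔ B) ∧ (A ↔ A) = 1 ∧ 1 = 1
((B ↔ B) ∧ (A ↔ A)) ↔ C = 1 ↔ 2/5 = 2/5
¬C = ¬2/5 = 3/5
A ↔ A = 3/5 ↔ 3/5 = 1
¬C ∧ (A ↔ A) = 3/5 ∧ 1 = 3/5
B → A = 4/5 → 3/5 = 4/5
C ↔ (B → A) = 2/5 ↔ 4/5 = 3/5
B ↔ A = 4/5 ↔ 3/5 = 4/5
(C ↔ (B → A)) → (B ↔ A) = 3/5 → 4/5 = 1
(¬C ∧ (A ↔ A)) → ((C ↔ (B → A)) → (B ↔ A)) = 3/5 → 1 = 1
(((B ↔ B) ∧ (A ↔ A)) ↔ C) ↔ ((¬C ∧ (A ↔ A)) → ((C ↔ (B → A)) → (B ↔ A))) = 2/5 ↔ 1 = 2/5
¬((((B ↔ B) ∧ (A ↔ A)) ↔ C) ↔ ((¬C ∧ (A ↔ A)) → ((C ↔ (B → A)) → (B ↔ A)))) = ¬2/5 = 3/5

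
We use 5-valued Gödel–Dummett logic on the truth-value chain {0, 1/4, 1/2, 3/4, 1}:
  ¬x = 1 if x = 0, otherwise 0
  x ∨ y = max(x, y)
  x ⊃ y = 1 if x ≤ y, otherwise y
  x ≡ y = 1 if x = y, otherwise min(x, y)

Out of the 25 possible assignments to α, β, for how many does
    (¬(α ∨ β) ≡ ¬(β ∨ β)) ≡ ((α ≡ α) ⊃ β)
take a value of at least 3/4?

value 1: 9 assignments (counts)
value 3/4: 5 assignments (counts)
value 1/2: 5 assignments
value 1/4: 5 assignments
value 0: 1 assignment
So 14 of the 25 assignments meet the threshold.

14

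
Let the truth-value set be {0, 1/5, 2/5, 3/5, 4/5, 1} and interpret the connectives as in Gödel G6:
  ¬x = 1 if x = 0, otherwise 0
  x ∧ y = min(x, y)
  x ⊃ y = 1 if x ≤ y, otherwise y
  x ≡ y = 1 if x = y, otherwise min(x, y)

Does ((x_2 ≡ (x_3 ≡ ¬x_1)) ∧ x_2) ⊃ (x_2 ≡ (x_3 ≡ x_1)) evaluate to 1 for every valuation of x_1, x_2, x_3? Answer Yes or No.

Counterexample: take x_1 = 0, x_2 = 1/5, x_3 = 1/5.
¬x_1 = ¬0 = 1
x_3 ≡ ¬x_1 = 1/5 ≡ 1 = 1/5
x_2 ≡ (x_3 ≡ ¬x_1) = 1/5 ≡ 1/5 = 1
(x_2 ≡ (x_3 ≡ ¬x_1)) ∧ x_2 = 1 ∧ 1/5 = 1/5
x_3 ≡ x_1 = 1/5 ≡ 0 = 0
x_2 ≡ (x_3 ≡ x_1) = 1/5 ≡ 0 = 0
((x_2 ≡ (x_3 ≡ ¬x_1)) ∧ x_2) ⊃ (x_2 ≡ (x_3 ≡ x_1)) = 1/5 ⊃ 0 = 0
This gives 0 ≠ 1.

No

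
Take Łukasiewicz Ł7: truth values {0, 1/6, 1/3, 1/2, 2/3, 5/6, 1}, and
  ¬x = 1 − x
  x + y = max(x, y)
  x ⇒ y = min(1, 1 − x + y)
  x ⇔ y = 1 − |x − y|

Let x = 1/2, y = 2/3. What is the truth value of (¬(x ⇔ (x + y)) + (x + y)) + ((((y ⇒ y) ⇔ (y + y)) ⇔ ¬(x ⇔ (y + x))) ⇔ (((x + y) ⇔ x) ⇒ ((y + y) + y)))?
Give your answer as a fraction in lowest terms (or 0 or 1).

x + y = 1/2 + 2/3 = 2/3
x ⇔ (x + y) = 1/2 ⇔ 2/3 = 5/6
¬(x ⇔ (x + y)) = ¬5/6 = 1/6
x + y = 1/2 + 2/3 = 2/3
¬(x ⇔ (x + y)) + (x + y) = 1/6 + 2/3 = 2/3
y ⇒ y = 2/3 ⇒ 2/3 = 1
y + y = 2/3 + 2/3 = 2/3
(y ⇒ y) ⇔ (y + y) = 1 ⇔ 2/3 = 2/3
y + x = 2/3 + 1/2 = 2/3
x ⇔ (y + x) = 1/2 ⇔ 2/3 = 5/6
¬(x ⇔ (y + x)) = ¬5/6 = 1/6
((y ⇒ y) ⇔ (y + y)) ⇔ ¬(x ⇔ (y + x)) = 2/3 ⇔ 1/6 = 1/2
x + y = 1/2 + 2/3 = 2/3
(x + y) ⇔ x = 2/3 ⇔ 1/2 = 5/6
y + y = 2/3 + 2/3 = 2/3
(y + y) + y = 2/3 + 2/3 = 2/3
((x + y) ⇔ x) ⇒ ((y + y) + y) = 5/6 ⇒ 2/3 = 5/6
(((y ⇒ y) ⇔ (y + y)) ⇔ ¬(x ⇔ (y + x))) ⇔ (((x + y) ⇔ x) ⇒ ((y + y) + y)) = 1/2 ⇔ 5/6 = 2/3
(¬(x ⇔ (x + y)) + (x + y)) + ((((y ⇒ y) ⇔ (y + y)) ⇔ ¬(x ⇔ (y + x))) ⇔ (((x + y) ⇔ x) ⇒ ((y + y) + y))) = 2/3 + 2/3 = 2/3

2/3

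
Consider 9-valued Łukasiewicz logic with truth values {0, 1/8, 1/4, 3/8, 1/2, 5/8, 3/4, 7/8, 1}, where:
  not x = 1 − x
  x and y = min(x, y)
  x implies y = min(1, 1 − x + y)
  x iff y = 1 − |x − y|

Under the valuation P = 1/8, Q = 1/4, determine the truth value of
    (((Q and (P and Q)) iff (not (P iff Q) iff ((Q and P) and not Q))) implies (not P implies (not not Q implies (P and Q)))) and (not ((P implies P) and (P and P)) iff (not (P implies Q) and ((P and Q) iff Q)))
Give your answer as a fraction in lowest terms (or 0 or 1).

P and Q = 1/8 and 1/4 = 1/8
Q and (P and Q) = 1/4 and 1/8 = 1/8
P iff Q = 1/8 iff 1/4 = 7/8
not (P iff Q) = not 7/8 = 1/8
Q and P = 1/4 and 1/8 = 1/8
not Q = not 1/4 = 3/4
(Q and P) and not Q = 1/8 and 3/4 = 1/8
not (P iff Q) iff ((Q and P) and not Q) = 1/8 iff 1/8 = 1
(Q and (P and Q)) iff (not (P iff Q) iff ((Q and P) and not Q)) = 1/8 iff 1 = 1/8
not P = not 1/8 = 7/8
not Q = not 1/4 = 3/4
not not Q = not 3/4 = 1/4
P and Q = 1/8 and 1/4 = 1/8
not not Q implies (P and Q) = 1/4 implies 1/8 = 7/8
not P implies (not not Q implies (P and Q)) = 7/8 implies 7/8 = 1
((Q and (P and Q)) iff (not (P iff Q) iff ((Q and P) and not Q))) implies (not P implies (not not Q implies (P and Q))) = 1/8 implies 1 = 1
P implies P = 1/8 implies 1/8 = 1
P and P = 1/8 and 1/8 = 1/8
(P implies P) and (P and P) = 1 and 1/8 = 1/8
not ((P implies P) and (P and P)) = not 1/8 = 7/8
P implies Q = 1/8 implies 1/4 = 1
not (P implies Q) = not 1 = 0
P and Q = 1/8 and 1/4 = 1/8
(P and Q) iff Q = 1/8 iff 1/4 = 7/8
not (P implies Q) and ((P and Q) iff Q) = 0 and 7/8 = 0
not ((P implies P) and (P and P)) iff (not (P implies Q) and ((P and Q) iff Q)) = 7/8 iff 0 = 1/8
(((Q and (P and Q)) iff (not (P iff Q) iff ((Q and P) and not Q))) implies (not P implies (not not Q implies (P and Q)))) and (not ((P implies P) and (P and P)) iff (not (P implies Q) and ((P and Q) iff Q))) = 1 and 1/8 = 1/8

1/8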